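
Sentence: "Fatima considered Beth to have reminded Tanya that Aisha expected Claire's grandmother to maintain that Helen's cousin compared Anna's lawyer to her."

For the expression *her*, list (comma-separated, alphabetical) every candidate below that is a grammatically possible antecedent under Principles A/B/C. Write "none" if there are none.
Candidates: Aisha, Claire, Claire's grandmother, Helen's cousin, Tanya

*her* is a pronoun; Principle B requires it to be free in its binding domain — the clause headed by 'compared'.
— Aisha: subject of the clause headed by 'expected'; c-commands the pronoun but lies outside its binding domain — allowed.
— Claire: possessor inside the subject DP of the clause headed by 'maintain'; does not c-command the pronoun — Principle B does not apply; allowed.
— Claire's grandmother: subject of the clause headed by 'maintain'; c-commands the pronoun but lies outside its binding domain — allowed.
— Helen's cousin: subject of the clause headed by 'compared'; c-commands the pronoun within its binding domain — blocked (Principle B).
— Tanya: object of the clause headed by 'reminded'; c-commands the pronoun but lies outside its binding domain — allowed.

Aisha, Claire, Claire's grandmother, Tanya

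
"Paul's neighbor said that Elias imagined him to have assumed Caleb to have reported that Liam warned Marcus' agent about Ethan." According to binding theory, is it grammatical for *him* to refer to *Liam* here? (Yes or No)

No

*Liam* is an R-expression; Principle C requires it to be free (not bound by any c-commanding expression).
— him: subject of the clause headed by 'assumed'; the pronoun c-commands the R-expression — coreference blocked (Principle C).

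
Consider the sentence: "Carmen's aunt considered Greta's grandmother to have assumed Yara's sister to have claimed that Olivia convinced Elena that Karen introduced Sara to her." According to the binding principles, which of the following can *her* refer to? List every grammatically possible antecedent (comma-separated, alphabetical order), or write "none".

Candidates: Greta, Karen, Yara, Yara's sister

*her* is a pronoun; Principle B requires it to be free in its binding domain — the clause headed by 'introduced'.
— Greta: possessor inside the subject DP of the clause headed by 'assumed'; does not c-command the pronoun — Principle B does not apply; allowed.
— Karen: subject of the clause headed by 'introduced'; c-commands the pronoun within its binding domain — blocked (Principle B).
— Yara: possessor inside the subject DP of the clause headed by 'claimed'; does not c-command the pronoun — Principle B does not apply; allowed.
— Yara's sister: subject of the clause headed by 'claimed'; c-commands the pronoun but lies outside its binding domain — allowed.

Greta, Yara, Yara's sister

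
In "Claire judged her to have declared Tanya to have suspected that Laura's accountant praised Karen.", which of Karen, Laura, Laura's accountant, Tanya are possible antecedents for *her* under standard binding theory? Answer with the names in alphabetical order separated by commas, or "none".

none

*her* is a pronoun; Principle B requires it to be free in its binding domain — the matrix clause.
— Karen: object of the clause headed by 'praised'; is c-commanded by the pronoun; coreference would bind this R-expression — blocked (Principle C).
— Laura: possessor inside the subject DP of the clause headed by 'praised'; is c-commanded by the pronoun; coreference would bind this R-expression — blocked (Principle C).
— Laura's accountant: subject of the clause headed by 'praised'; is c-commanded by the pronoun; coreference would bind this R-expression — blocked (Principle C).
— Tanya: subject of the clause headed by 'suspected'; is c-commanded by the pronoun; coreference would bind this R-expression — blocked (Principle C).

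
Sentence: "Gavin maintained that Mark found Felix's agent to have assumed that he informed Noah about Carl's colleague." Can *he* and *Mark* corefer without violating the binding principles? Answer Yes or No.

*Mark* is an R-expression; Principle C requires it to be free (not bound by any c-commanding expression).
— he: subject of the clause headed by 'informed'; the pronoun does not c-command the R-expression — coreference allowed.

Yes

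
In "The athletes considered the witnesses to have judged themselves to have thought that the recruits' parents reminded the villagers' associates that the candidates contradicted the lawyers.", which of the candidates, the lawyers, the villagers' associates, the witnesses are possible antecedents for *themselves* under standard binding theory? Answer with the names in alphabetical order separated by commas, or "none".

*themselves* is a reflexive; Principle A requires it to be bound within its binding domain — the clause headed by 'judged'.
— the candidates: subject of the clause headed by 'contradicted'; does not c-command the reflexive — cannot bind it (Principle A).
— the lawyers: object of the clause headed by 'contradicted'; does not c-command the reflexive — cannot bind it (Principle A).
— the villagers' associates: object of the clause headed by 'reminded'; does not c-command the reflexive — cannot bind it (Principle A).
— the witnesses: subject of the clause headed by 'judged'; c-commands the reflexive within its binding domain — allowed (Principle A).

the witnesses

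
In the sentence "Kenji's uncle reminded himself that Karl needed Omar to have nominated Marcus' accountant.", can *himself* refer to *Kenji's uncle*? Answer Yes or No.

Yes

*himself* is a reflexive; Principle A requires it to be bound within its binding domain — the matrix clause.
— Kenji's uncle: subject of the matrix clause; c-commands the reflexive within its binding domain — allowed (Principle A).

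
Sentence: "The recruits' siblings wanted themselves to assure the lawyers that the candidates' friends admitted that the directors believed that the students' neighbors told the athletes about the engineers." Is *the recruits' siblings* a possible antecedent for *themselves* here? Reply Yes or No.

Yes

*themselves* is a reflexive; Principle A requires it to be bound within its binding domain — the matrix clause.
— the recruits' siblings: subject of the matrix clause; c-commands the reflexive within its binding domain — allowed (Principle A).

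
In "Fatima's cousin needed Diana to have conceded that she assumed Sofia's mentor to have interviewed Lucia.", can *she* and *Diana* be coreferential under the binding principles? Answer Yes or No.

Yes

*Diana* is an R-expression; Principle C requires it to be free (not bound by any c-commanding expression).
— she: subject of the clause headed by 'assumed'; the pronoun does not c-command the R-expression — coreference allowed.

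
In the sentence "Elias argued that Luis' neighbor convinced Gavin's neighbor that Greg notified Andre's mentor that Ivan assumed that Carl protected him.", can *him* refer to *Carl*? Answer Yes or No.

No

*him* is a pronoun; Principle B requires it to be free in its binding domain — the clause headed by 'protected'.
— Carl: subject of the clause headed by 'protected'; c-commands the pronoun within its binding domain — blocked (Principle B).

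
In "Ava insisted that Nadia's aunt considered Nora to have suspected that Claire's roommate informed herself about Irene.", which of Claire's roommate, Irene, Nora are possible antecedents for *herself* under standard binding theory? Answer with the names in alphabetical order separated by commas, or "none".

*herself* is a reflexive; Principle A requires it to be bound within its binding domain — the clause headed by 'informed'.
— Claire's roommate: subject of the clause headed by 'informed'; c-commands the reflexive within its binding domain — allowed (Principle A).
— Irene: second object of the clause headed by 'informed'; does not c-command the reflexive — cannot bind it (Principle A).
— Nora: subject of the clause headed by 'suspected'; c-commands the reflexive but lies outside its binding domain — cannot bind it (Principle A).

Claire's roommate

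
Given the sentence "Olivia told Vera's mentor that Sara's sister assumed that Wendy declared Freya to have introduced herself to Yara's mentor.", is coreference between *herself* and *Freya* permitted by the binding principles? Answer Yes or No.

*herself* is a reflexive; Principle A requires it to be bound within its binding domain — the clause headed by 'introduced'.
— Freya: subject of the clause headed by 'introduced'; c-commands the reflexive within its binding domain — allowed (Principle A).

Yes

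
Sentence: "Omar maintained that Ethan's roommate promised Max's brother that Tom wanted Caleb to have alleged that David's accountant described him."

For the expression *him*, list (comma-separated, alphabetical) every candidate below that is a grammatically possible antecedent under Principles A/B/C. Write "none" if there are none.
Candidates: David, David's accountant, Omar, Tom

David, Omar, Tom

*him* is a pronoun; Principle B requires it to be free in its binding domain — the clause headed by 'described'.
— David: possessor inside the subject DP of the clause headed by 'described'; does not c-command the pronoun — Principle B does not apply; allowed.
— David's accountant: subject of the clause headed by 'described'; c-commands the pronoun within its binding domain — blocked (Principle B).
— Omar: subject of the matrix clause; c-commands the pronoun but lies outside its binding domain — allowed.
— Tom: subject of the clause headed by 'wanted'; c-commands the pronoun but lies outside its binding domain — allowed.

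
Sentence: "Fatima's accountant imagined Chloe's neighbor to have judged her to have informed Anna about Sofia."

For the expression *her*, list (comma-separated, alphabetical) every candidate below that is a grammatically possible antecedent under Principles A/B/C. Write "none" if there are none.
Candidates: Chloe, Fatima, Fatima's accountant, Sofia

Chloe, Fatima, Fatima's accountant

*her* is a pronoun; Principle B requires it to be free in its binding domain — the clause headed by 'judged'.
— Chloe: possessor inside the subject DP of the clause headed by 'judged'; does not c-command the pronoun — Principle B does not apply; allowed.
— Fatima: possessor inside the subject DP of the matrix clause; does not c-command the pronoun — Principle B does not apply; allowed.
— Fatima's accountant: subject of the matrix clause; c-commands the pronoun but lies outside its binding domain — allowed.
— Sofia: second object of the clause headed by 'informed'; is c-commanded by the pronoun; coreference would bind this R-expression — blocked (Principle C).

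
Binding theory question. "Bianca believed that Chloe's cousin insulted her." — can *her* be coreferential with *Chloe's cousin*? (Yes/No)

*her* is a pronoun; Principle B requires it to be free in its binding domain — the clause headed by 'insulted'.
— Chloe's cousin: subject of the clause headed by 'insulted'; c-commands the pronoun within its binding domain — blocked (Principle B).

No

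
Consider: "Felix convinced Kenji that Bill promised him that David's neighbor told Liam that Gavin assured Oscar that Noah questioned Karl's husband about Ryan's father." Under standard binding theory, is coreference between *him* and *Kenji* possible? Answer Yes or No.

Yes

*Kenji* is an R-expression; Principle C requires it to be free (not bound by any c-commanding expression).
— him: object of the clause headed by 'promised'; the pronoun does not c-command the R-expression — coreference allowed.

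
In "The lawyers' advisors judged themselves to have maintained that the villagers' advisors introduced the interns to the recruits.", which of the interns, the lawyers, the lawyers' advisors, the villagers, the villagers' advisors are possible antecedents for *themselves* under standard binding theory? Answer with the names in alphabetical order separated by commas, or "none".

*themselves* is a reflexive; Principle A requires it to be bound within its binding domain — the matrix clause.
— the interns: object of the clause headed by 'introduced'; does not c-command the reflexive — cannot bind it (Principle A).
— the lawyers: possessor inside the subject DP of the matrix clause; does not c-command the reflexive — cannot bind it (Principle A).
— the lawyers' advisors: subject of the matrix clause; c-commands the reflexive within its binding domain — allowed (Principle A).
— the villagers: possessor inside the subject DP of the clause headed by 'introduced'; does not c-command the reflexive — cannot bind it (Principle A).
— the villagers' advisors: subject of the clause headed by 'introduced'; does not c-command the reflexive — cannot bind it (Principle A).

the lawyers' advisors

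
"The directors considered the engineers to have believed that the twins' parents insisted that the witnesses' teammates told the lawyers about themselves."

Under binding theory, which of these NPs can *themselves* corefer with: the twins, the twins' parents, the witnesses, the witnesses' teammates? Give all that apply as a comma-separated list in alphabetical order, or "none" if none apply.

*themselves* is a reflexive; Principle A requires it to be bound within its binding domain — the clause headed by 'told'.
— the twins: possessor inside the subject DP of the clause headed by 'insisted'; does not c-command the reflexive — cannot bind it (Principle A).
— the twins' parents: subject of the clause headed by 'insisted'; c-commands the reflexive but lies outside its binding domain — cannot bind it (Principle A).
— the witnesses: possessor inside the subject DP of the clause headed by 'told'; does not c-command the reflexive — cannot bind it (Principle A).
— the witnesses' teammates: subject of the clause headed by 'told'; c-commands the reflexive within its binding domain — allowed (Principle A).

the witnesses' teammates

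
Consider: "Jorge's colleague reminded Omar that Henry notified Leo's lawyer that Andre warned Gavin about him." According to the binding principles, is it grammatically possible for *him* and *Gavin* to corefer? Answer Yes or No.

*him* is a pronoun; Principle B requires it to be free in its binding domain — the clause headed by 'warned'.
— Gavin: object of the clause headed by 'warned'; c-commands the pronoun within its binding domain — blocked (Principle B).

No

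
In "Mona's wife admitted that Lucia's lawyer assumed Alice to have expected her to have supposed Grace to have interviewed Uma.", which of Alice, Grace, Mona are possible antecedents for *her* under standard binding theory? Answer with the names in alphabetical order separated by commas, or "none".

*her* is a pronoun; Principle B requires it to be free in its binding domain — the clause headed by 'expected'.
— Alice: subject of the clause headed by 'expected'; c-commands the pronoun within its binding domain — blocked (Principle B).
— Grace: subject of the clause headed by 'interviewed'; is c-commanded by the pronoun; coreference would bind this R-expression — blocked (Principle C).
— Mona: possessor inside the subject DP of the matrix clause; does not c-command the pronoun — Principle B does not apply; allowed.

Mona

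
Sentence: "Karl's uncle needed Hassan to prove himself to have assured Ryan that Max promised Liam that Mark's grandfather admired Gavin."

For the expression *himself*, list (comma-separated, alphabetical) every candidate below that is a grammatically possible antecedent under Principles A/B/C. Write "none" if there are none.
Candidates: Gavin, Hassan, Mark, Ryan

*himself* is a reflexive; Principle A requires it to be bound within its binding domain — the clause headed by 'prove'.
— Gavin: object of the clause headed by 'admired'; does not c-command the reflexive — cannot bind it (Principle A).
— Hassan: subject of the clause headed by 'prove'; c-commands the reflexive within its binding domain — allowed (Principle A).
— Mark: possessor inside the subject DP of the clause headed by 'admired'; does not c-command the reflexive — cannot bind it (Principle A).
— Ryan: object of the clause headed by 'assured'; does not c-command the reflexive — cannot bind it (Principle A).

Hassan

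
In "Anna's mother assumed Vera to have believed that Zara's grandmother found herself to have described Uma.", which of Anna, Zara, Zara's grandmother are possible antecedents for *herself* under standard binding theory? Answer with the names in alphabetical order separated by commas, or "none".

*herself* is a reflexive; Principle A requires it to be bound within its binding domain — the clause headed by 'found'.
— Anna: possessor inside the subject DP of the matrix clause; does not c-command the reflexive — cannot bind it (Principle A).
— Zara: possessor inside the subject DP of the clause headed by 'found'; does not c-command the reflexive — cannot bind it (Principle A).
— Zara's grandmother: subject of the clause headed by 'found'; c-commands the reflexive within its binding domain — allowed (Principle A).

Zara's grandmother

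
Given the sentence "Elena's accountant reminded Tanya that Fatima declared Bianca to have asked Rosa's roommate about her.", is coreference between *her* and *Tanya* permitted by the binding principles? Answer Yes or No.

Yes

*her* is a pronoun; Principle B requires it to be free in its binding domain — the clause headed by 'asked'.
— Tanya: object of the matrix clause; c-commands the pronoun but lies outside its binding domain — allowed.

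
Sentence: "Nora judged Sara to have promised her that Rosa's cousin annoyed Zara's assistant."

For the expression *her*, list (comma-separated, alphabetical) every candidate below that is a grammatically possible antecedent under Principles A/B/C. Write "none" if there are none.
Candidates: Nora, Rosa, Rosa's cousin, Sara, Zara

*her* is a pronoun; Principle B requires it to be free in its binding domain — the clause headed by 'promised'.
— Nora: subject of the matrix clause; c-commands the pronoun but lies outside its binding domain — allowed.
— Rosa: possessor inside the subject DP of the clause headed by 'annoyed'; is c-commanded by the pronoun; coreference would bind this R-expression — blocked (Principle C).
— Rosa's cousin: subject of the clause headed by 'annoyed'; is c-commanded by the pronoun; coreference would bind this R-expression — blocked (Principle C).
— Sara: subject of the clause headed by 'promised'; c-commands the pronoun within its binding domain — blocked (Principle B).
— Zara: possessor inside the object DP of the clause headed by 'annoyed'; is c-commanded by the pronoun; coreference would bind this R-expression — blocked (Principle C).

Nora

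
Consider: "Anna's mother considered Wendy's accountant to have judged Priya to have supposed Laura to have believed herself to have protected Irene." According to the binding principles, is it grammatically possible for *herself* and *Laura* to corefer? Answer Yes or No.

Yes

*herself* is a reflexive; Principle A requires it to be bound within its binding domain — the clause headed by 'believed'.
— Laura: subject of the clause headed by 'believed'; c-commands the reflexive within its binding domain — allowed (Principle A).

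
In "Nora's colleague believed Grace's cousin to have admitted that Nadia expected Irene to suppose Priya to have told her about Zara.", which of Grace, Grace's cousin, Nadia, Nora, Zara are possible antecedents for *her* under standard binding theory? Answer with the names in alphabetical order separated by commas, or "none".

*her* is a pronoun; Principle B requires it to be free in its binding domain — the clause headed by 'told'.
— Grace: possessor inside the subject DP of the clause headed by 'admitted'; does not c-command the pronoun — Principle B does not apply; allowed.
— Grace's cousin: subject of the clause headed by 'admitted'; c-commands the pronoun but lies outside its binding domain — allowed.
— Nadia: subject of the clause headed by 'expected'; c-commands the pronoun but lies outside its binding domain — allowed.
— Nora: possessor inside the subject DP of the matrix clause; does not c-command the pronoun — Principle B does not apply; allowed.
— Zara: second object of the clause headed by 'told'; is c-commanded by the pronoun; coreference would bind this R-expression — blocked (Principle C).

Grace, Grace's cousin, Nadia, Nora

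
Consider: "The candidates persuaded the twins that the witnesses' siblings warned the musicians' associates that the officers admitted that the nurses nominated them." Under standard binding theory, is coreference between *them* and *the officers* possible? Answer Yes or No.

Yes

*the officers* is an R-expression; Principle C requires it to be free (not bound by any c-commanding expression).
— them: object of the clause headed by 'nominated'; the pronoun does not c-command the R-expression — coreference allowed.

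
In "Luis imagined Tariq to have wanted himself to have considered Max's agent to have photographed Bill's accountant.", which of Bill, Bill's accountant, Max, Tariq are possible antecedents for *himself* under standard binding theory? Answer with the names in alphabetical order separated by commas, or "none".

Tariq

*himself* is a reflexive; Principle A requires it to be bound within its binding domain — the clause headed by 'wanted'.
— Bill: possessor inside the object DP of the clause headed by 'photographed'; does not c-command the reflexive — cannot bind it (Principle A).
— Bill's accountant: object of the clause headed by 'photographed'; does not c-command the reflexive — cannot bind it (Principle A).
— Max: possessor inside the subject DP of the clause headed by 'photographed'; does not c-command the reflexive — cannot bind it (Principle A).
— Tariq: subject of the clause headed by 'wanted'; c-commands the reflexive within its binding domain — allowed (Principle A).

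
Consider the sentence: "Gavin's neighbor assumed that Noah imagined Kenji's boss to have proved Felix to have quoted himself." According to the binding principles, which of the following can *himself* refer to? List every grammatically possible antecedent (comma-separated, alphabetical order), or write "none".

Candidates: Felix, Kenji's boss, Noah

Felix

*himself* is a reflexive; Principle A requires it to be bound within its binding domain — the clause headed by 'quoted'.
— Felix: subject of the clause headed by 'quoted'; c-commands the reflexive within its binding domain — allowed (Principle A).
— Kenji's boss: subject of the clause headed by 'proved'; c-commands the reflexive but lies outside its binding domain — cannot bind it (Principle A).
— Noah: subject of the clause headed by 'imagined'; c-commands the reflexive but lies outside its binding domain — cannot bind it (Principle A).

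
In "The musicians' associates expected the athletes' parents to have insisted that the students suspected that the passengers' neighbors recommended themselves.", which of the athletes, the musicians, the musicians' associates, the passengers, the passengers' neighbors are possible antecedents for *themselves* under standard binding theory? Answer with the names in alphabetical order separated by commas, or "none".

the passengers' neighbors

*themselves* is a reflexive; Principle A requires it to be bound within its binding domain — the clause headed by 'recommended'.
— the athletes: possessor inside the subject DP of the clause headed by 'insisted'; does not c-command the reflexive — cannot bind it (Principle A).
— the musicians: possessor inside the subject DP of the matrix clause; does not c-command the reflexive — cannot bind it (Principle A).
— the musicians' associates: subject of the matrix clause; c-commands the reflexive but lies outside its binding domain — cannot bind it (Principle A).
— the passengers: possessor inside the subject DP of the clause headed by 'recommended'; does not c-command the reflexive — cannot bind it (Principle A).
— the passengers' neighbors: subject of the clause headed by 'recommended'; c-commands the reflexive within its binding domain — allowed (Principle A).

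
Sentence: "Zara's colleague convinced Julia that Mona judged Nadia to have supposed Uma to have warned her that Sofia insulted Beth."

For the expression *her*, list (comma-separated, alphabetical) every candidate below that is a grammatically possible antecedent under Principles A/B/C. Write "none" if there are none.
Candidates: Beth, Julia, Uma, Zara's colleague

*her* is a pronoun; Principle B requires it to be free in its binding domain — the clause headed by 'warned'.
— Beth: object of the clause headed by 'insulted'; is c-commanded by the pronoun; coreference would bind this R-expression — blocked (Principle C).
— Julia: object of the matrix clause; c-commands the pronoun but lies outside its binding domain — allowed.
— Uma: subject of the clause headed by 'warned'; c-commands the pronoun within its binding domain — blocked (Principle B).
— Zara's colleague: subject of the matrix clause; c-commands the pronoun but lies outside its binding domain — allowed.

Julia, Zara's colleague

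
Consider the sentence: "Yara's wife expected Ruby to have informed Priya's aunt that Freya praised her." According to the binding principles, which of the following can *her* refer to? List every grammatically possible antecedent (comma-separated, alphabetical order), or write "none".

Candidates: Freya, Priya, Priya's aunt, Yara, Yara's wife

Priya, Priya's aunt, Yara, Yara's wife

*her* is a pronoun; Principle B requires it to be free in its binding domain — the clause headed by 'praised'.
— Freya: subject of the clause headed by 'praised'; c-commands the pronoun within its binding domain — blocked (Principle B).
— Priya: possessor inside the object DP of the clause headed by 'informed'; does not c-command the pronoun — Principle B does not apply; allowed.
— Priya's aunt: object of the clause headed by 'informed'; c-commands the pronoun but lies outside its binding domain — allowed.
— Yara: possessor inside the subject DP of the matrix clause; does not c-command the pronoun — Principle B does not apply; allowed.
— Yara's wife: subject of the matrix clause; c-commands the pronoun but lies outside its binding domain — allowed.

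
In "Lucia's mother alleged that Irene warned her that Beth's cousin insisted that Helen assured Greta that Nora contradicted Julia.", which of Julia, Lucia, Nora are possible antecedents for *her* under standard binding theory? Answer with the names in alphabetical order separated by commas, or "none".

*her* is a pronoun; Principle B requires it to be free in its binding domain — the clause headed by 'warned'.
— Julia: object of the clause headed by 'contradicted'; is c-commanded by the pronoun; coreference would bind this R-expression — blocked (Principle C).
— Lucia: possessor inside the subject DP of the matrix clause; does not c-command the pronoun — Principle B does not apply; allowed.
— Nora: subject of the clause headed by 'contradicted'; is c-commanded by the pronoun; coreference would bind this R-expression — blocked (Principle C).

Lucia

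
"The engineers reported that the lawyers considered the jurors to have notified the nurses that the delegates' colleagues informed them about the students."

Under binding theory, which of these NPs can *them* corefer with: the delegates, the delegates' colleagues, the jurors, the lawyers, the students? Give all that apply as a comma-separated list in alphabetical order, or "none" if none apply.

the delegates, the jurors, the lawyers

*them* is a pronoun; Principle B requires it to be free in its binding domain — the clause headed by 'informed'.
— the delegates: possessor inside the subject DP of the clause headed by 'informed'; does not c-command the pronoun — Principle B does not apply; allowed.
— the delegates' colleagues: subject of the clause headed by 'informed'; c-commands the pronoun within its binding domain — blocked (Principle B).
— the jurors: subject of the clause headed by 'notified'; c-commands the pronoun but lies outside its binding domain — allowed.
— the lawyers: subject of the clause headed by 'considered'; c-commands the pronoun but lies outside its binding domain — allowed.
— the students: second object of the clause headed by 'informed'; is c-commanded by the pronoun; coreference would bind this R-expression — blocked (Principle C).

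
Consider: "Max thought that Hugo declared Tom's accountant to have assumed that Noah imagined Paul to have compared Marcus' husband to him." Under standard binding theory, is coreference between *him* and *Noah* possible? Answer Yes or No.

Yes

*Noah* is an R-expression; Principle C requires it to be free (not bound by any c-commanding expression).
— him: second object of the clause headed by 'compared'; the pronoun does not c-command the R-expression — coreference allowed.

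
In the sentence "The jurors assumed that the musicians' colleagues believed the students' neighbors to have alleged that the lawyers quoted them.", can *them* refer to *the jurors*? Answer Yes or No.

*them* is a pronoun; Principle B requires it to be free in its binding domain — the clause headed by 'quoted'.
— the jurors: subject of the matrix clause; c-commands the pronoun but lies outside its binding domain — allowed.

Yes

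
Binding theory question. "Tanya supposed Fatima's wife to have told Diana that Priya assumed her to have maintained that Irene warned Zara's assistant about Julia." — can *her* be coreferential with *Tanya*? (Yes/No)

Yes

*her* is a pronoun; Principle B requires it to be free in its binding domain — the clause headed by 'assumed'.
— Tanya: subject of the matrix clause; c-commands the pronoun but lies outside its binding domain — allowed.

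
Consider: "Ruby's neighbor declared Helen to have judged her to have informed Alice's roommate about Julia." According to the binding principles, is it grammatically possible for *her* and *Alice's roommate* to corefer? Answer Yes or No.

No

*her* is a pronoun; Principle B requires it to be free in its binding domain — the clause headed by 'judged'.
— Alice's roommate: object of the clause headed by 'informed'; is c-commanded by the pronoun; coreference would bind this R-expression — blocked (Principle C).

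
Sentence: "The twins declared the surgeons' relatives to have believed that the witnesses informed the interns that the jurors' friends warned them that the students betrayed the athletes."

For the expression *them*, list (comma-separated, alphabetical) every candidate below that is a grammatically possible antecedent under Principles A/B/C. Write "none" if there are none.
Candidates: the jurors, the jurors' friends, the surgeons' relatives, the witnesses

the jurors, the surgeons' relatives, the witnesses

*them* is a pronoun; Principle B requires it to be free in its binding domain — the clause headed by 'warned'.
— the jurors: possessor inside the subject DP of the clause headed by 'warned'; does not c-command the pronoun — Principle B does not apply; allowed.
— the jurors' friends: subject of the clause headed by 'warned'; c-commands the pronoun within its binding domain — blocked (Principle B).
— the surgeons' relatives: subject of the clause headed by 'believed'; c-commands the pronoun but lies outside its binding domain — allowed.
— the witnesses: subject of the clause headed by 'informed'; c-commands the pronoun but lies outside its binding domain — allowed.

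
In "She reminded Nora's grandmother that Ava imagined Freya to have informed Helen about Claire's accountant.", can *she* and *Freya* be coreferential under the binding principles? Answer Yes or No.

*Freya* is an R-expression; Principle C requires it to be free (not bound by any c-commanding expression).
— she: subject of the matrix clause; the pronoun c-commands the R-expression — coreference blocked (Principle C).

No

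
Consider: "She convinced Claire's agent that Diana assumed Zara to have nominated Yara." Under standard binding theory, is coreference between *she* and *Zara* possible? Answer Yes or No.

*Zara* is an R-expression; Principle C requires it to be free (not bound by any c-commanding expression).
— she: subject of the matrix clause; the pronoun c-commands the R-expression — coreference blocked (Principle C).

No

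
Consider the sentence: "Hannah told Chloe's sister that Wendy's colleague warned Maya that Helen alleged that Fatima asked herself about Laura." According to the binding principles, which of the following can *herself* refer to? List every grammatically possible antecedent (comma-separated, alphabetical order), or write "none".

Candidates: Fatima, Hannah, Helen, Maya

*herself* is a reflexive; Principle A requires it to be bound within its binding domain — the clause headed by 'asked'.
— Fatima: subject of the clause headed by 'asked'; c-commands the reflexive within its binding domain — allowed (Principle A).
— Hannah: subject of the matrix clause; c-commands the reflexive but lies outside its binding domain — cannot bind it (Principle A).
— Helen: subject of the clause headed by 'alleged'; c-commands the reflexive but lies outside its binding domain — cannot bind it (Principle A).
— Maya: object of the clause headed by 'warned'; c-commands the reflexive but lies outside its binding domain — cannot bind it (Principle A).

Fatima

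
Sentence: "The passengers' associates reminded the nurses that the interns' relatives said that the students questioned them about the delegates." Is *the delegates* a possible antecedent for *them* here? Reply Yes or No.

No

*them* is a pronoun; Principle B requires it to be free in its binding domain — the clause headed by 'questioned'.
— the delegates: second object of the clause headed by 'questioned'; is c-commanded by the pronoun; coreference would bind this R-expression — blocked (Principle C).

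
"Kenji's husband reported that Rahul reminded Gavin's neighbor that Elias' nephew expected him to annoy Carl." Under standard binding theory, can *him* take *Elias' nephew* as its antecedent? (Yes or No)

*him* is a pronoun; Principle B requires it to be free in its binding domain — the clause headed by 'expected'.
— Elias' nephew: subject of the clause headed by 'expected'; c-commands the pronoun within its binding domain — blocked (Principle B).

No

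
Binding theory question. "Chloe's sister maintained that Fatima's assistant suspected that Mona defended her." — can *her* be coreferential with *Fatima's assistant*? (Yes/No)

*her* is a pronoun; Principle B requires it to be free in its binding domain — the clause headed by 'defended'.
— Fatima's assistant: subject of the clause headed by 'suspected'; c-commands the pronoun but lies outside its binding domain — allowed.

Yes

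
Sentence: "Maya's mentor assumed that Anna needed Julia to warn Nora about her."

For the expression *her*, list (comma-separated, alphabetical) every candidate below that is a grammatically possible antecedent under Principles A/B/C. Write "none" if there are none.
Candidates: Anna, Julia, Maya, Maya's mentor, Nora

*her* is a pronoun; Principle B requires it to be free in its binding domain — the clause headed by 'warn'.
— Anna: subject of the clause headed by 'needed'; c-commands the pronoun but lies outside its binding domain — allowed.
— Julia: subject of the clause headed by 'warn'; c-commands the pronoun within its binding domain — blocked (Principle B).
— Maya: possessor inside the subject DP of the matrix clause; does not c-command the pronoun — Principle B does not apply; allowed.
— Maya's mentor: subject of the matrix clause; c-commands the pronoun but lies outside its binding domain — allowed.
— Nora: object of the clause headed by 'warn'; c-commands the pronoun within its binding domain — blocked (Principle B).

Anna, Maya, Maya's mentor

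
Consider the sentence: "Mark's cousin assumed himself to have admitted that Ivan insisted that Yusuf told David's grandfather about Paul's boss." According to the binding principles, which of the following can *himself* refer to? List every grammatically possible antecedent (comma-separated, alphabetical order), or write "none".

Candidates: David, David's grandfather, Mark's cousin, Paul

Mark's cousin

*himself* is a reflexive; Principle A requires it to be bound within its binding domain — the matrix clause.
— David: possessor inside the object DP of the clause headed by 'told'; does not c-command the reflexive — cannot bind it (Principle A).
— David's grandfather: object of the clause headed by 'told'; does not c-command the reflexive — cannot bind it (Principle A).
— Mark's cousin: subject of the matrix clause; c-commands the reflexive within its binding domain — allowed (Principle A).
— Paul: possessor inside the second object DP of the clause headed by 'told'; does not c-command the reflexive — cannot bind it (Principle A).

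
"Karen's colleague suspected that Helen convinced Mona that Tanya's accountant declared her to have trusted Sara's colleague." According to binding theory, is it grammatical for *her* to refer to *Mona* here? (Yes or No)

Yes

*Mona* is an R-expression; Principle C requires it to be free (not bound by any c-commanding expression).
— her: subject of the clause headed by 'trusted'; the pronoun does not c-command the R-expression — coreference allowed.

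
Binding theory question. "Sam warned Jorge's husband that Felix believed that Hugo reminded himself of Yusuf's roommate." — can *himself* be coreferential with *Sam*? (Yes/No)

No

*himself* is a reflexive; Principle A requires it to be bound within its binding domain — the clause headed by 'reminded'.
— Sam: subject of the matrix clause; c-commands the reflexive but lies outside its binding domain — cannot bind it (Principle A).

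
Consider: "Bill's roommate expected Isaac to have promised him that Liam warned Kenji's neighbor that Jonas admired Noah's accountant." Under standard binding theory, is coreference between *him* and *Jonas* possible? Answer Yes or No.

No

*Jonas* is an R-expression; Principle C requires it to be free (not bound by any c-commanding expression).
— him: object of the clause headed by 'promised'; the pronoun c-commands the R-expression — coreference blocked (Principle C).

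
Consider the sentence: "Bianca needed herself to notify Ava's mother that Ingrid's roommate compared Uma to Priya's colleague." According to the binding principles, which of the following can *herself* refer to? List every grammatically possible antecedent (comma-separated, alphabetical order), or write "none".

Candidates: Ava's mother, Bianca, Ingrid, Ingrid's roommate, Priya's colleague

*herself* is a reflexive; Principle A requires it to be bound within its binding domain — the matrix clause.
— Ava's mother: object of the clause headed by 'notify'; does not c-command the reflexive — cannot bind it (Principle A).
— Bianca: subject of the matrix clause; c-commands the reflexive within its binding domain — allowed (Principle A).
— Ingrid: possessor inside the subject DP of the clause headed by 'compared'; does not c-command the reflexive — cannot bind it (Principle A).
— Ingrid's roommate: subject of the clause headed by 'compared'; does not c-command the reflexive — cannot bind it (Principle A).
— Priya's colleague: second object of the clause headed by 'compared'; does not c-command the reflexive — cannot bind it (Principle A).

Bianca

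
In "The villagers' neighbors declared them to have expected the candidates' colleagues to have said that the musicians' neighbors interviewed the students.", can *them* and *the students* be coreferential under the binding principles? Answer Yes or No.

*the students* is an R-expression; Principle C requires it to be free (not bound by any c-commanding expression).
— them: subject of the clause headed by 'expected'; the pronoun c-commands the R-expression — coreference blocked (Principle C).

No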